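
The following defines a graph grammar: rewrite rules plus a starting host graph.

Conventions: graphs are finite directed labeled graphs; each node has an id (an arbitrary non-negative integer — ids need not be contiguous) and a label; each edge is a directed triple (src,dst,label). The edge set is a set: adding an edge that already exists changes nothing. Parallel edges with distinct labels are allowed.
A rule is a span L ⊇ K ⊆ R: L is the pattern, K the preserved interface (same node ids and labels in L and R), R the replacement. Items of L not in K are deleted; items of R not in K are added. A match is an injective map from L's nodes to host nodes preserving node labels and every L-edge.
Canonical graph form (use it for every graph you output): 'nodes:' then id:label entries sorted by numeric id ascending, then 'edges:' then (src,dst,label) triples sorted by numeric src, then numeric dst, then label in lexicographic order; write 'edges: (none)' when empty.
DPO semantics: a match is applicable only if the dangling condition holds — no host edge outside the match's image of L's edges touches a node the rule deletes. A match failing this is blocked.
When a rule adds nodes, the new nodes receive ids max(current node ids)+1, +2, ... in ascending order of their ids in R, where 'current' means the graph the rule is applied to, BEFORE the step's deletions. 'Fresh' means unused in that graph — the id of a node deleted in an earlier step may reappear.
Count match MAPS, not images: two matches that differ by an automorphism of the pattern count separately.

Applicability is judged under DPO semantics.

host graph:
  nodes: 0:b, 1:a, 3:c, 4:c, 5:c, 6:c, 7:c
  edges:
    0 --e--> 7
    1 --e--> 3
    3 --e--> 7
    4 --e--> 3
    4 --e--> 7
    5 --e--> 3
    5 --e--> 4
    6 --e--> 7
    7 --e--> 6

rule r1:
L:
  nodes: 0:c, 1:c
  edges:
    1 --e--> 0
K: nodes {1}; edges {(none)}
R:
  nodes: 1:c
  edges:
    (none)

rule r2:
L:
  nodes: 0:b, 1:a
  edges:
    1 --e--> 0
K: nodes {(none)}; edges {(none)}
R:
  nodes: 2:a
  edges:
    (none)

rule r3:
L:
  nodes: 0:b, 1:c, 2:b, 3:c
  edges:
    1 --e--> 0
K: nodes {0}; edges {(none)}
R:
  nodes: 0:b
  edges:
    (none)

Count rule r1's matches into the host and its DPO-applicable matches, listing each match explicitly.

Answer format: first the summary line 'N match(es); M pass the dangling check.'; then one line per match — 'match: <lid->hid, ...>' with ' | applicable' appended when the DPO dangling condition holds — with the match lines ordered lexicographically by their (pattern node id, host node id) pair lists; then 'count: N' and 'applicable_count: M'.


7 match(es); 0 pass the dangling check.
match: 0->3, 1->4
match: 0->3, 1->5
match: 0->4, 1->5
match: 0->6, 1->7
match: 0->7, 1->3
match: 0->7, 1->4
match: 0->7, 1->6
count: 7
applicable_count: 0


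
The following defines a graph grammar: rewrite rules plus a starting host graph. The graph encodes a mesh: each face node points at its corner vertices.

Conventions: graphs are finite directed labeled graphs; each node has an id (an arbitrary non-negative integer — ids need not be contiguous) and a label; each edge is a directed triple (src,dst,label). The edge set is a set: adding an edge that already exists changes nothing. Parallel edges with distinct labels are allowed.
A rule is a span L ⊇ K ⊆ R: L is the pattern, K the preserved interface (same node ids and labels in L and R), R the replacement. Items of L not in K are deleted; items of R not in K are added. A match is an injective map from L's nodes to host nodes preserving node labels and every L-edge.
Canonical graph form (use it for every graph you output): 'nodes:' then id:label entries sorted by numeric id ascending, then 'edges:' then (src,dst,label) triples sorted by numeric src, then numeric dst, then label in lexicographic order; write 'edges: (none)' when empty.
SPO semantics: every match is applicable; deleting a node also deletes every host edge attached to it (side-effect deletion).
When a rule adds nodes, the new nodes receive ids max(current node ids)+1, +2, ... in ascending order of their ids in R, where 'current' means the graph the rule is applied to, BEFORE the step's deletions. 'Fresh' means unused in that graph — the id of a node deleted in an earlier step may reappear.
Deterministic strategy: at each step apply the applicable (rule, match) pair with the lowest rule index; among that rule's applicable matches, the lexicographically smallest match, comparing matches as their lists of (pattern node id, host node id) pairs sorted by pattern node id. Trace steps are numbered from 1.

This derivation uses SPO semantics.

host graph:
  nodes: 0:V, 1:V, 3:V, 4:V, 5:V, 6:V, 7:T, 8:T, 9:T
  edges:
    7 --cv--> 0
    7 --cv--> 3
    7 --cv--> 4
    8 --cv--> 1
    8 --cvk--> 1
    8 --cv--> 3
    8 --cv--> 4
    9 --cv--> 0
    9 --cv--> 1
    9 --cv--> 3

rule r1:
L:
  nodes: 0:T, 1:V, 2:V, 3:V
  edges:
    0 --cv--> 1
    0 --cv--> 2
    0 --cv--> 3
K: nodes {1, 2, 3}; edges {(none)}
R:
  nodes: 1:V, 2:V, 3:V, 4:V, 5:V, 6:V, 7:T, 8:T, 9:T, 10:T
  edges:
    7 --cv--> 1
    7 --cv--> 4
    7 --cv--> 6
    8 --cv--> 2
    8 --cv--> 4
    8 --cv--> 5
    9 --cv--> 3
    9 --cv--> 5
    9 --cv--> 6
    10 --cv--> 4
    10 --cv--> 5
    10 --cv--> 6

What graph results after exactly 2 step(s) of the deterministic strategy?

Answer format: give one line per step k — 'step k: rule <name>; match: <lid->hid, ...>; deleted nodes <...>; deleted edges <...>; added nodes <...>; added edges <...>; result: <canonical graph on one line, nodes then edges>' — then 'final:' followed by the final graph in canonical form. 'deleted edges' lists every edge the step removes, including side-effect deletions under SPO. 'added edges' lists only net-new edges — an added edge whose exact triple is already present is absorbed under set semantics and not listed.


step 1: rule r1; match: 0->7, 1->0, 2->3, 3->4; deleted nodes 7; deleted edges (7,0,cv); (7,3,cv); (7,4,cv); added nodes 10, 11, 12, 13, 14, 15, 16; added edges (13,0,cv); (13,10,cv); (13,12,cv); (14,3,cv); (14,10,cv); (14,11,cv); (15,4,cv); (15,11,cv); (15,12,cv); (16,10,cv); (16,11,cv); (16,12,cv); result: nodes: 0:V, 1:V, 3:V, 4:V, 5:V, 6:V, 8:T, 9:T, 10:V, 11:V, 12:V, 13:T, 14:T, 15:T, 16:T edges: (8,1,cv); (8,1,cvk); (8,3,cv); (8,4,cv); (9,0,cv); (9,1,cv); (9,3,cv); (13,0,cv); (13,10,cv); (13,12,cv); (14,3,cv); (14,10,cv); (14,11,cv); (15,4,cv); (15,11,cv); (15,12,cv); (16,10,cv); (16,11,cv); (16,12,cv)
step 2: rule r1; match: 0->8, 1->1, 2->3, 3->4; deleted nodes 8; deleted edges (8,1,cv); (8,1,cvk); (8,3,cv); (8,4,cv); added nodes 17, 18, 19, 20, 21, 22, 23; added edges (20,1,cv); (20,17,cv); (20,19,cv); (21,3,cv); (21,17,cv); (21,18,cv); (22,4,cv); (22,18,cv); (22,19,cv); (23,17,cv); (23,18,cv); (23,19,cv); result: nodes: 0:V, 1:V, 3:V, 4:V, 5:V, 6:V, 9:T, 10:V, 11:V, 12:V, 13:T, 14:T, 15:T, 16:T, 17:V, 18:V, 19:V, 20:T, 21:T, 22:T, 23:T edges: (9,0,cv); (9,1,cv); (9,3,cv); (13,0,cv); (13,10,cv); (13,12,cv); (14,3,cv); (14,10,cv); (14,11,cv); (15,4,cv); (15,11,cv); (15,12,cv); (16,10,cv); (16,11,cv); (16,12,cv); (20,1,cv); (20,17,cv); (20,19,cv); (21,3,cv); (21,17,cv); (21,18,cv); (22,4,cv); (22,18,cv); (22,19,cv); (23,17,cv); (23,18,cv); (23,19,cv)
final:
nodes: 0:V, 1:V, 3:V, 4:V, 5:V, 6:V, 9:T, 10:V, 11:V, 12:V, 13:T, 14:T, 15:T, 16:T, 17:V, 18:V, 19:V, 20:T, 21:T, 22:T, 23:T
edges: (9,0,cv); (9,1,cv); (9,3,cv); (13,0,cv); (13,10,cv); (13,12,cv); (14,3,cv); (14,10,cv); (14,11,cv); (15,4,cv); (15,11,cv); (15,12,cv); (16,10,cv); (16,11,cv); (16,12,cv); (20,1,cv); (20,17,cv); (20,19,cv); (21,3,cv); (21,17,cv); (21,18,cv); (22,4,cv); (22,18,cv); (22,19,cv); (23,17,cv); (23,18,cv); (23,19,cv)


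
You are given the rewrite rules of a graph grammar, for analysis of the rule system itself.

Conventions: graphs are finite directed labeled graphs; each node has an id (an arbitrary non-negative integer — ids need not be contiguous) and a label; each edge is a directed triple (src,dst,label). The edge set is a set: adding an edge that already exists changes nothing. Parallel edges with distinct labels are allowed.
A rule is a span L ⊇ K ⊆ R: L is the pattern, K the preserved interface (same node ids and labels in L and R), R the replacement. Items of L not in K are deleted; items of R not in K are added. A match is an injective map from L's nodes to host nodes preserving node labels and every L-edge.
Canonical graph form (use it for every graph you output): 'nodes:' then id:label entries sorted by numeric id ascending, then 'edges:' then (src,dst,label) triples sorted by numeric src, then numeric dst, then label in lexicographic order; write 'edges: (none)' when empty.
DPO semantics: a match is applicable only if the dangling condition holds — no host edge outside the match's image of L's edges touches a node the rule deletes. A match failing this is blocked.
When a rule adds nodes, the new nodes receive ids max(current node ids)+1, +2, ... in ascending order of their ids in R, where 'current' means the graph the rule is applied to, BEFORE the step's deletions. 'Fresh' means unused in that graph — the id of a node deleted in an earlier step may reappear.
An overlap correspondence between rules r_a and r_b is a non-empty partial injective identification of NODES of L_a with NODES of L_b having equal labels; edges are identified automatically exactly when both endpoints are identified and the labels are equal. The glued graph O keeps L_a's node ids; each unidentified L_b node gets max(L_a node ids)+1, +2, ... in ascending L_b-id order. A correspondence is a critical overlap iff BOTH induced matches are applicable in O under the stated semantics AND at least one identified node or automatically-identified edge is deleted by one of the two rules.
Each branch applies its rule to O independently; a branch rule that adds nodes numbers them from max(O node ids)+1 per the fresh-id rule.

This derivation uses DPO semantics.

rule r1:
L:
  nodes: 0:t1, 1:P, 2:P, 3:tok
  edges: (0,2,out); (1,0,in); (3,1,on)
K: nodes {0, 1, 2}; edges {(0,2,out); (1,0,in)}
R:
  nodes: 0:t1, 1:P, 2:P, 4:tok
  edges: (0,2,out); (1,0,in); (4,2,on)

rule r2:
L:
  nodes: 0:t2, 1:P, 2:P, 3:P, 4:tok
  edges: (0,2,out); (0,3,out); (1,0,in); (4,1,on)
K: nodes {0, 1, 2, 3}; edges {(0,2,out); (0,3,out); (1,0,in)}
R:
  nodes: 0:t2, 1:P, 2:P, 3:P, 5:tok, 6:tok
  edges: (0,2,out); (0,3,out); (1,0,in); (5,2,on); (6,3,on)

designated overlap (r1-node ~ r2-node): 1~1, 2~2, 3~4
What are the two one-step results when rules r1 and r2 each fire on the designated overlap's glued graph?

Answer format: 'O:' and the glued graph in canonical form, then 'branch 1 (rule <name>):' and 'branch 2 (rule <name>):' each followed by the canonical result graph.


O:
nodes: 0:t1, 1:P, 2:P, 3:tok, 4:t2, 5:P
edges: (0,2,out); (1,0,in); (1,4,in); (3,1,on); (4,2,out); (4,5,out)
branch 1 (rule r1):
nodes: 0:t1, 1:P, 2:P, 4:t2, 5:P, 6:tok
edges: (0,2,out); (1,0,in); (1,4,in); (4,2,out); (4,5,out); (6,2,on)
branch 2 (rule r2):
nodes: 0:t1, 1:P, 2:P, 4:t2, 5:P, 6:tok, 7:tok
edges: (0,2,out); (1,0,in); (1,4,in); (4,2,out); (4,5,out); (6,2,on); (7,5,on)


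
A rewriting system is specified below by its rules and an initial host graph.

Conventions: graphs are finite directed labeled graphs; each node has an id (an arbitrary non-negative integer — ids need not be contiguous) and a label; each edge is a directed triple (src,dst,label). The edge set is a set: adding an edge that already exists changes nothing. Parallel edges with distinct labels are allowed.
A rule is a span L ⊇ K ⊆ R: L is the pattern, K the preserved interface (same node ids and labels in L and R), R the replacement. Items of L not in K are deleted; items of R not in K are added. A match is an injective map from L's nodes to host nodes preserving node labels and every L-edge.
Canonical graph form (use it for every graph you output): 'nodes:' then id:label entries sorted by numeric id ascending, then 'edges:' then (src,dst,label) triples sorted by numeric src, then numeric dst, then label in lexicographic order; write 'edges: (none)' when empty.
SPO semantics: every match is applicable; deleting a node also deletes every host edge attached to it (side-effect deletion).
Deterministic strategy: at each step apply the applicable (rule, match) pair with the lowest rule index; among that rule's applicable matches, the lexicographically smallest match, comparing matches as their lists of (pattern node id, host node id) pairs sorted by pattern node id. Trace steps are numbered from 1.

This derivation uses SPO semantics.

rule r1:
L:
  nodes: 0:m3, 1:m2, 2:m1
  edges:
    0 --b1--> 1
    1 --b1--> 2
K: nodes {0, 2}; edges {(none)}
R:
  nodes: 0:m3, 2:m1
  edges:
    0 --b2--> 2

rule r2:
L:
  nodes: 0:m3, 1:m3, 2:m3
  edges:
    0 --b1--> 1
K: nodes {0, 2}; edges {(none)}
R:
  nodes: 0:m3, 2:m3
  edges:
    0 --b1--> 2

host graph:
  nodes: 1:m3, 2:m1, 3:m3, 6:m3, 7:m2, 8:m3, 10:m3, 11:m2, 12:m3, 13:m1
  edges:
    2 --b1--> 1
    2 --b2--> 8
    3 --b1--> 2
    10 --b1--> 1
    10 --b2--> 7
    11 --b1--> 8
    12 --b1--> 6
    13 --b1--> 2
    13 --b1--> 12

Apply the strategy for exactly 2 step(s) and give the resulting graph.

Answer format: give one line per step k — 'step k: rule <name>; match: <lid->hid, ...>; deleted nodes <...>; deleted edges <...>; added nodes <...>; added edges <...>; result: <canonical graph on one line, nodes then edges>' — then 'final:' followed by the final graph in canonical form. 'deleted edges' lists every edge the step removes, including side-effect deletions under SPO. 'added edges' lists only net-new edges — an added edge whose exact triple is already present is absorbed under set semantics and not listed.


step 1: rule r2; match: 0->10, 1->1, 2->3; deleted nodes 1; deleted edges (2,1,b1); (10,1,b1); added nodes (none); added edges (10,3,b1); result: nodes: 2:m1, 3:m3, 6:m3, 7:m2, 8:m3, 10:m3, 11:m2, 12:m3, 13:m1 edges: (2,8,b2); (3,2,b1); (10,3,b1); (10,7,b2); (11,8,b1); (12,6,b1); (13,2,b1); (13,12,b1)
step 2: rule r2; match: 0->10, 1->3, 2->6; deleted nodes 3; deleted edges (3,2,b1); (10,3,b1); added nodes (none); added edges (10,6,b1); result: nodes: 2:m1, 6:m3, 7:m2, 8:m3, 10:m3, 11:m2, 12:m3, 13:m1 edges: (2,8,b2); (10,6,b1); (10,7,b2); (11,8,b1); (12,6,b1); (13,2,b1); (13,12,b1)
final:
nodes: 2:m1, 6:m3, 7:m2, 8:m3, 10:m3, 11:m2, 12:m3, 13:m1
edges: (2,8,b2); (10,6,b1); (10,7,b2); (11,8,b1); (12,6,b1); (13,2,b1); (13,12,b1)


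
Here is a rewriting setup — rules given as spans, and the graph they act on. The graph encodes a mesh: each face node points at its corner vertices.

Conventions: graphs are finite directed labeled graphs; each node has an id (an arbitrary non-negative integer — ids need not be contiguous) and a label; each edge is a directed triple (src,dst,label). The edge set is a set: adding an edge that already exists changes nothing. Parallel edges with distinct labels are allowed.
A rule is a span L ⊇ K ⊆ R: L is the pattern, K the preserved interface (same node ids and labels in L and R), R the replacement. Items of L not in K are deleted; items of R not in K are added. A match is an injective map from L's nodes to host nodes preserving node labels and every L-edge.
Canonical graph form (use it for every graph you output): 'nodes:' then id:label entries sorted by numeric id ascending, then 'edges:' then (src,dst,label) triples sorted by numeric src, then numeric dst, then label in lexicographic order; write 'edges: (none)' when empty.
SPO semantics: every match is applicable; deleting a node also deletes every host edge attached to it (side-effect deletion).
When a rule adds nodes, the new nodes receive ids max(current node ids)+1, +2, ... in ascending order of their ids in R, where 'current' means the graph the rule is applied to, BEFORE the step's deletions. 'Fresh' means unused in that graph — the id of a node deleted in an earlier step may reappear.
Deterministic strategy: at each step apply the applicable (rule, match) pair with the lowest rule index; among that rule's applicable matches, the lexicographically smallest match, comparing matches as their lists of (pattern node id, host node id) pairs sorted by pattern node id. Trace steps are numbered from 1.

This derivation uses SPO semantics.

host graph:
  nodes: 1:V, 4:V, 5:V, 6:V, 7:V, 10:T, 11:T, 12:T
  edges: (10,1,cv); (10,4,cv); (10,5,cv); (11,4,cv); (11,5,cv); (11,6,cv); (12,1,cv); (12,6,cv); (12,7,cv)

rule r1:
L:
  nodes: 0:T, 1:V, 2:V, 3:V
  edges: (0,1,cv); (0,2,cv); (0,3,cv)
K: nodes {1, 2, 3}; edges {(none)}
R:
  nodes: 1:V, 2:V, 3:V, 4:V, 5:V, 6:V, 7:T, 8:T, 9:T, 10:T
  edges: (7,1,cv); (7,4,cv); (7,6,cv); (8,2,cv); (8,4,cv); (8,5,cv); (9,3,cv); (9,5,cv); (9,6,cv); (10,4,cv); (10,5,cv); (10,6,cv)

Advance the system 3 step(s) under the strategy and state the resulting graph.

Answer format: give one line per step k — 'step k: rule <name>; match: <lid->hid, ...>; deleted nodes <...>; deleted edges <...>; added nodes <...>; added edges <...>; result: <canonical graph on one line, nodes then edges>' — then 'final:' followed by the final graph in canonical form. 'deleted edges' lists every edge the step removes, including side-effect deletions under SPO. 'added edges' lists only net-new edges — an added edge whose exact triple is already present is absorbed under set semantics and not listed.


step 1: rule r1; match: 0->10, 1->1, 2->4, 3->5; deleted nodes 10; deleted edges (10,1,cv); (10,4,cv); (10,5,cv); added nodes 13, 14, 15, 16, 17, 18, 19; added edges (16,1,cv); (16,13,cv); (16,15,cv); (17,4,cv); (17,13,cv); (17,14,cv); (18,5,cv); (18,14,cv); (18,15,cv); (19,13,cv); (19,14,cv); (19,15,cv); result: nodes: 1:V, 4:V, 5:V, 6:V, 7:V, 11:T, 12:T, 13:V, 14:V, 15:V, 16:T, 17:T, 18:T, 19:T edges: (11,4,cv); (11,5,cv); (11,6,cv); (12,1,cv); (12,6,cv); (12,7,cv); (16,1,cv); (16,13,cv); (16,15,cv); (17,4,cv); (17,13,cv); (17,14,cv); (18,5,cv); (18,14,cv); (18,15,cv); (19,13,cv); (19,14,cv); (19,15,cv)
step 2: rule r1; match: 0->11, 1->4, 2->5, 3->6; deleted nodes 11; deleted edges (11,4,cv); (11,5,cv); (11,6,cv); added nodes 20, 21, 22, 23, 24, 25, 26; added edges (23,4,cv); (23,20,cv); (23,22,cv); (24,5,cv); (24,20,cv); (24,21,cv); (25,6,cv); (25,21,cv); (25,22,cv); (26,20,cv); (26,21,cv); (26,22,cv); result: nodes: 1:V, 4:V, 5:V, 6:V, 7:V, 12:T, 13:V, 14:V, 15:V, 16:T, 17:T, 18:T, 19:T, 20:V, 21:V, 22:V, 23:T, 24:T, 25:T, 26:T edges: (12,1,cv); (12,6,cv); (12,7,cv); (16,1,cv); (16,13,cv); (16,15,cv); (17,4,cv); (17,13,cv); (17,14,cv); (18,5,cv); (18,14,cv); (18,15,cv); (19,13,cv); (19,14,cv); (19,15,cv); (23,4,cv); (23,20,cv); (23,22,cv); (24,5,cv); (24,20,cv); (24,21,cv); (25,6,cv); (25,21,cv); (25,22,cv); (26,20,cv); (26,21,cv); (26,22,cv)
step 3: rule r1; match: 0->12, 1->1, 2->6, 3->7; deleted nodes 12; deleted edges (12,1,cv); (12,6,cv); (12,7,cv); added nodes 27, 28, 29, 30, 31, 32, 33; added edges (30,1,cv); (30,27,cv); (30,29,cv); (31,6,cv); (31,27,cv); (31,28,cv); (32,7,cv); (32,28,cv); (32,29,cv); (33,27,cv); (33,28,cv); (33,29,cv); result: nodes: 1:V, 4:V, 5:V, 6:V, 7:V, 13:V, 14:V, 15:V, 16:T, 17:T, 18:T, 19:T, 20:V, 21:V, 22:V, 23:T, 24:T, 25:T, 26:T, 27:V, 28:V, 29:V, 30:T, 31:T, 32:T, 33:T edges: (16,1,cv); (16,13,cv); (16,15,cv); (17,4,cv); (17,13,cv); (17,14,cv); (18,5,cv); (18,14,cv); (18,15,cv); (19,13,cv); (19,14,cv); (19,15,cv); (23,4,cv); (23,20,cv); (23,22,cv); (24,5,cv); (24,20,cv); (24,21,cv); (25,6,cv); (25,21,cv); (25,22,cv); (26,20,cv); (26,21,cv); (26,22,cv); (30,1,cv); (30,27,cv); (30,29,cv); (31,6,cv); (31,27,cv); (31,28,cv); (32,7,cv); (32,28,cv); (32,29,cv); (33,27,cv); (33,28,cv); (33,29,cv)
final:
nodes: 1:V, 4:V, 5:V, 6:V, 7:V, 13:V, 14:V, 15:V, 16:T, 17:T, 18:T, 19:T, 20:V, 21:V, 22:V, 23:T, 24:T, 25:T, 26:T, 27:V, 28:V, 29:V, 30:T, 31:T, 32:T, 33:T
edges: (16,1,cv); (16,13,cv); (16,15,cv); (17,4,cv); (17,13,cv); (17,14,cv); (18,5,cv); (18,14,cv); (18,15,cv); (19,13,cv); (19,14,cv); (19,15,cv); (23,4,cv); (23,20,cv); (23,22,cv); (24,5,cv); (24,20,cv); (24,21,cv); (25,6,cv); (25,21,cv); (25,22,cv); (26,20,cv); (26,21,cv); (26,22,cv); (30,1,cv); (30,27,cv); (30,29,cv); (31,6,cv); (31,27,cv); (31,28,cv); (32,7,cv); (32,28,cv); (32,29,cv); (33,27,cv); (33,28,cv); (33,29,cv)


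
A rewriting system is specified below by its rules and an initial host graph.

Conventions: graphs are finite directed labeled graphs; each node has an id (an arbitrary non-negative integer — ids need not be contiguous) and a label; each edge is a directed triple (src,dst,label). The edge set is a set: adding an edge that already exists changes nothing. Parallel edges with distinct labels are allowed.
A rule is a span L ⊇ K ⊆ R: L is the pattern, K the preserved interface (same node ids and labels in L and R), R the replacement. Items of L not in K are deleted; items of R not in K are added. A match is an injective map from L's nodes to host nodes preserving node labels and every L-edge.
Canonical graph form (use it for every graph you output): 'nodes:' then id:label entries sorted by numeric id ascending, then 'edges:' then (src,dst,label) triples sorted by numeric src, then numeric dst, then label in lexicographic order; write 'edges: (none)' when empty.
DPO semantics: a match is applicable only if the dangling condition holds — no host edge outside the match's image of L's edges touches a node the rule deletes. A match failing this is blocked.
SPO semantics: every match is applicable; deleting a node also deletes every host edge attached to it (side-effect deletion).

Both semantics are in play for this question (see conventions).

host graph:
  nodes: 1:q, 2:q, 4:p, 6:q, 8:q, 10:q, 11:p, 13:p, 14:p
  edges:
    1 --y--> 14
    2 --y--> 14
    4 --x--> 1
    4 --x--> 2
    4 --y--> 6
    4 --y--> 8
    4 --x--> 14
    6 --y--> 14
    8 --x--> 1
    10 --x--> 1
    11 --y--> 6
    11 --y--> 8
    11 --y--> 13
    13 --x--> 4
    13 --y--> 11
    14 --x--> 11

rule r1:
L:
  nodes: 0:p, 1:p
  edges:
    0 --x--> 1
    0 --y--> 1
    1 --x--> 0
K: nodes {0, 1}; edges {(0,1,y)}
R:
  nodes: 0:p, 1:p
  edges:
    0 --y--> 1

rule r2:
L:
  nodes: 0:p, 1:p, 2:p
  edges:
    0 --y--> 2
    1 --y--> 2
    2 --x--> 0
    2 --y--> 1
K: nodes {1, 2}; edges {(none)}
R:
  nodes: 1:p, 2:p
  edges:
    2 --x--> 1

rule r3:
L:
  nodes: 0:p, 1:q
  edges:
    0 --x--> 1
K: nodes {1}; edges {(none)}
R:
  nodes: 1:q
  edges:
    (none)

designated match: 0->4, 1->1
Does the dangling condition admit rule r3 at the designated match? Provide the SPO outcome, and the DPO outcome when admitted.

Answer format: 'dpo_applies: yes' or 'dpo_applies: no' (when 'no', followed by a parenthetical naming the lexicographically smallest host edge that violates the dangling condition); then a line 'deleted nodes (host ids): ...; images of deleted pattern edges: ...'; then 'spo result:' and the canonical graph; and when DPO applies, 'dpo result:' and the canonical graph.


dpo_applies: no
(the rule deletes node 4, which keeps host edge (4,2,x) outside the match image — the dangling condition fails, DPO blocks; SPO proceeds and side-deletes such edges)
deleted nodes (host ids): 4; images of deleted pattern edges: (4,1,x)
spo result:
nodes: 1:q, 2:q, 6:q, 8:q, 10:q, 11:p, 13:p, 14:p
edges: (1,14,y); (2,14,y); (6,14,y); (8,1,x); (10,1,x); (11,6,y); (11,8,y); (11,13,y); (13,11,y); (14,11,x)


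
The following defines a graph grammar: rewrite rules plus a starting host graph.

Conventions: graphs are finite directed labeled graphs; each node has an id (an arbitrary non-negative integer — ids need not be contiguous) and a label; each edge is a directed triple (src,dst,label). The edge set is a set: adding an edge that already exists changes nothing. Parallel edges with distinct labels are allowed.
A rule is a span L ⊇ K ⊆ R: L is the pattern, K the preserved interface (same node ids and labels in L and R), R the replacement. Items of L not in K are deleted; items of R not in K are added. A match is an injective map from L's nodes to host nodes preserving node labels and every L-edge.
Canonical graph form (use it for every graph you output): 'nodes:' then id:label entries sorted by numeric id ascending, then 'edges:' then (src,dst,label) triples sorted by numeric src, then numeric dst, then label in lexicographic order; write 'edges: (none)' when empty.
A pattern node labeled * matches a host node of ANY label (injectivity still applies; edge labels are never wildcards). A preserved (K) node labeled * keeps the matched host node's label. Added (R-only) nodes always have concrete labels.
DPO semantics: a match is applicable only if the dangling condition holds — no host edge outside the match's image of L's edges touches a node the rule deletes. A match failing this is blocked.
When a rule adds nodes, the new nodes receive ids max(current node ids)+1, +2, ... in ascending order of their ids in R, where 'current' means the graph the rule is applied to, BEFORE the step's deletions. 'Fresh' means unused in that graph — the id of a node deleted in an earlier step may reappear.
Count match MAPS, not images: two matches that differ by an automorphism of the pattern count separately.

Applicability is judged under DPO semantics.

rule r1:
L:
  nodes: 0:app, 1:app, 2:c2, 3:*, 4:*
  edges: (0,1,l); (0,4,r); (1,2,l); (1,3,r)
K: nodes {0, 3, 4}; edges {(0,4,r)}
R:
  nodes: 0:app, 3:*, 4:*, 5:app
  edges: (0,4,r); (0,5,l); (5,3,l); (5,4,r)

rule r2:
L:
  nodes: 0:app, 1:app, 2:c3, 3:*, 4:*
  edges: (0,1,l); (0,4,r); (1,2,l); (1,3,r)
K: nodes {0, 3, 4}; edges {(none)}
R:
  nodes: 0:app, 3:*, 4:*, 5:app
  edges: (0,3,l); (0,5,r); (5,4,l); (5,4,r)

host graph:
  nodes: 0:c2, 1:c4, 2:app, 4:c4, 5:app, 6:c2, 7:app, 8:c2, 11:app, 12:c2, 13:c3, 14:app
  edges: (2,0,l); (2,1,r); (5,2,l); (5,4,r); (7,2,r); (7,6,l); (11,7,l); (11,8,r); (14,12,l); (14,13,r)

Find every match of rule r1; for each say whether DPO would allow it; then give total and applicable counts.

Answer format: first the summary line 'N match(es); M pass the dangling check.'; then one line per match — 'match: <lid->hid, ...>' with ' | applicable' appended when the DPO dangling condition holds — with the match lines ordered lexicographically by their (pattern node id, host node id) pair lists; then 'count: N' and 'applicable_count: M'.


2 match(es); 1 pass the dangling check.
match: 0->5, 1->2, 2->0, 3->1, 4->4
match: 0->11, 1->7, 2->6, 3->2, 4->8 | applicable
count: 2
applicable_count: 1


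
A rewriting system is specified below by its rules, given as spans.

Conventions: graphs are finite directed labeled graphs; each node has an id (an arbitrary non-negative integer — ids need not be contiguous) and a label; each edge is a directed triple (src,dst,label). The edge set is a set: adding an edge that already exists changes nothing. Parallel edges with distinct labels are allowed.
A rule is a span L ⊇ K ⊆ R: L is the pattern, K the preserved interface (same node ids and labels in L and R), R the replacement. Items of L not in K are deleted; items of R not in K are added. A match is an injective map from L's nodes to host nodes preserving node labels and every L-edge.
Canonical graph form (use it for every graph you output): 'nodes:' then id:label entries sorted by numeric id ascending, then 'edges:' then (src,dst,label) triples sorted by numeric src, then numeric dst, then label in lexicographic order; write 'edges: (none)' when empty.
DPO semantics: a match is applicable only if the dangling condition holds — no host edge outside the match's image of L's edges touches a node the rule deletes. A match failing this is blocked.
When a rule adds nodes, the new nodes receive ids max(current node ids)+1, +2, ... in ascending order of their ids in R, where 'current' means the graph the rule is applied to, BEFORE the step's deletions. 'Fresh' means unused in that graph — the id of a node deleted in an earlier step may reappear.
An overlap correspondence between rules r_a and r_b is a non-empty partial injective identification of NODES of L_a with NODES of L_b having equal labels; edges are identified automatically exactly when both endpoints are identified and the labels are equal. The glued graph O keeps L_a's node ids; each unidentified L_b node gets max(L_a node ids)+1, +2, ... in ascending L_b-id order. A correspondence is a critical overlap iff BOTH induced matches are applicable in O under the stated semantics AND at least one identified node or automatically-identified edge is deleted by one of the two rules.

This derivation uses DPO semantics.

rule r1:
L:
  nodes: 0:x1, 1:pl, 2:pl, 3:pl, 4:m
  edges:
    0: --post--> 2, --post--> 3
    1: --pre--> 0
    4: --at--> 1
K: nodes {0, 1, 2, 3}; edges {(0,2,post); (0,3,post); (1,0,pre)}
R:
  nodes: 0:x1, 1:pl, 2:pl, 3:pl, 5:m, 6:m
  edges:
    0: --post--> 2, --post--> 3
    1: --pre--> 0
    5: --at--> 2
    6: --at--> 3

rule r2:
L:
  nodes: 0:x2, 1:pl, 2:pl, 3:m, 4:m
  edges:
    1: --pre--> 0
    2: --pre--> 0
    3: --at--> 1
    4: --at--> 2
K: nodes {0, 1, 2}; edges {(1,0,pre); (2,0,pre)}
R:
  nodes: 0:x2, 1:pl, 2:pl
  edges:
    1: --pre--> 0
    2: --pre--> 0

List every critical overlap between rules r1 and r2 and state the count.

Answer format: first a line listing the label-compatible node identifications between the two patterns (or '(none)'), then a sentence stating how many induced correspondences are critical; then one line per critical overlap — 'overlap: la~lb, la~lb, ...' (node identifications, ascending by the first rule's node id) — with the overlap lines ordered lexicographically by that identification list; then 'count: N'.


label-compatible node identifications between L(r1) and L(r2): 1~1, 1~2, 2~1, 2~2, 3~1, 3~2, 4~3, 4~4
6 of the induced correspondences are critical overlaps of r1 and r2.
overlap: 1~1, 2~2, 4~3
overlap: 1~1, 3~2, 4~3
overlap: 1~1, 4~3
overlap: 1~2, 2~1, 4~4
overlap: 1~2, 3~1, 4~4
overlap: 1~2, 4~4
count: 6


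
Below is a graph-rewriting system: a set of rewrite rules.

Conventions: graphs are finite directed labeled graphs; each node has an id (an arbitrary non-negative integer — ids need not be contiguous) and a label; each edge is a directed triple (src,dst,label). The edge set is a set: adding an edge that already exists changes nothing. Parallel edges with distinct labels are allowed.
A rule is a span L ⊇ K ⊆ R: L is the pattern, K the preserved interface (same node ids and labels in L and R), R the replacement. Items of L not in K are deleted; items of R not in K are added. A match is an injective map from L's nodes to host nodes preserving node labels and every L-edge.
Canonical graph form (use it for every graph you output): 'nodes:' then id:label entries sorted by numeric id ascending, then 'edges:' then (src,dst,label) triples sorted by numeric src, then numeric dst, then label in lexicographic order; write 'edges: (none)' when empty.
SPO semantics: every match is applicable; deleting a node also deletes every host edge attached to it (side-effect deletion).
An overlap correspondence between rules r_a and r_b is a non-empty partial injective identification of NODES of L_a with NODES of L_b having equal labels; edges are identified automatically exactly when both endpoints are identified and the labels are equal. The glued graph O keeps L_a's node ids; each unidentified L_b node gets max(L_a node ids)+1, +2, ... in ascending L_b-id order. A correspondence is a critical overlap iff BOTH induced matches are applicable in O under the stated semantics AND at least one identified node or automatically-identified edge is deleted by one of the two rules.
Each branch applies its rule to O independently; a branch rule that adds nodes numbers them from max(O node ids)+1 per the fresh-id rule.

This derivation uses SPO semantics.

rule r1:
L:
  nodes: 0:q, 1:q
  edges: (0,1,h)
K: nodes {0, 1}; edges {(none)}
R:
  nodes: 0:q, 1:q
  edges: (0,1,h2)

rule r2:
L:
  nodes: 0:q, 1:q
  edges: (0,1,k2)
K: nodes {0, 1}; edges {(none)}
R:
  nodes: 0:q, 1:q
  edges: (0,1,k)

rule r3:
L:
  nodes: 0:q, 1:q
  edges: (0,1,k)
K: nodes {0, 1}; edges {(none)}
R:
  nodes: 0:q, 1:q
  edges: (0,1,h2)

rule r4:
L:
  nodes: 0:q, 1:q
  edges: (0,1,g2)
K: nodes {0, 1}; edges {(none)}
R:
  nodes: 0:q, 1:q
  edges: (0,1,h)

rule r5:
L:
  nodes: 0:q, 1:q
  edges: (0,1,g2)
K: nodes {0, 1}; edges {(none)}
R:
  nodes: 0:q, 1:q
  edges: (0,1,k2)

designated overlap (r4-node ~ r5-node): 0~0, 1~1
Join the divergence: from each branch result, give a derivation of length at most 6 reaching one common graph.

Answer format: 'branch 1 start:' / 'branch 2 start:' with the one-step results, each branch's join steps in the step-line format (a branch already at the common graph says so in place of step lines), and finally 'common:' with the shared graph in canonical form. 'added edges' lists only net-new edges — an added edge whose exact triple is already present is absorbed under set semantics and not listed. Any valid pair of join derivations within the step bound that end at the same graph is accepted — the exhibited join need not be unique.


branch 1 start:
nodes: 0:q, 1:q
edges: (0,1,h)
branch 2 start:
nodes: 0:q, 1:q
edges: (0,1,k2)
branch 1 step 1: rule r1; match: 0->0, 1->1; deleted nodes (none); deleted edges (0,1,h); added nodes (none); added edges (0,1,h2); result: nodes: 0:q, 1:q edges: (0,1,h2)
branch 2 step 1: rule r2; match: 0->0, 1->1; deleted nodes (none); deleted edges (0,1,k2); added nodes (none); added edges (0,1,k); result: nodes: 0:q, 1:q edges: (0,1,k)
branch 2 step 2: rule r3; match: 0->0, 1->1; deleted nodes (none); deleted edges (0,1,k); added nodes (none); added edges (0,1,h2); result: nodes: 0:q, 1:q edges: (0,1,h2)
common:
nodes: 0:q, 1:q
edges: (0,1,h2)


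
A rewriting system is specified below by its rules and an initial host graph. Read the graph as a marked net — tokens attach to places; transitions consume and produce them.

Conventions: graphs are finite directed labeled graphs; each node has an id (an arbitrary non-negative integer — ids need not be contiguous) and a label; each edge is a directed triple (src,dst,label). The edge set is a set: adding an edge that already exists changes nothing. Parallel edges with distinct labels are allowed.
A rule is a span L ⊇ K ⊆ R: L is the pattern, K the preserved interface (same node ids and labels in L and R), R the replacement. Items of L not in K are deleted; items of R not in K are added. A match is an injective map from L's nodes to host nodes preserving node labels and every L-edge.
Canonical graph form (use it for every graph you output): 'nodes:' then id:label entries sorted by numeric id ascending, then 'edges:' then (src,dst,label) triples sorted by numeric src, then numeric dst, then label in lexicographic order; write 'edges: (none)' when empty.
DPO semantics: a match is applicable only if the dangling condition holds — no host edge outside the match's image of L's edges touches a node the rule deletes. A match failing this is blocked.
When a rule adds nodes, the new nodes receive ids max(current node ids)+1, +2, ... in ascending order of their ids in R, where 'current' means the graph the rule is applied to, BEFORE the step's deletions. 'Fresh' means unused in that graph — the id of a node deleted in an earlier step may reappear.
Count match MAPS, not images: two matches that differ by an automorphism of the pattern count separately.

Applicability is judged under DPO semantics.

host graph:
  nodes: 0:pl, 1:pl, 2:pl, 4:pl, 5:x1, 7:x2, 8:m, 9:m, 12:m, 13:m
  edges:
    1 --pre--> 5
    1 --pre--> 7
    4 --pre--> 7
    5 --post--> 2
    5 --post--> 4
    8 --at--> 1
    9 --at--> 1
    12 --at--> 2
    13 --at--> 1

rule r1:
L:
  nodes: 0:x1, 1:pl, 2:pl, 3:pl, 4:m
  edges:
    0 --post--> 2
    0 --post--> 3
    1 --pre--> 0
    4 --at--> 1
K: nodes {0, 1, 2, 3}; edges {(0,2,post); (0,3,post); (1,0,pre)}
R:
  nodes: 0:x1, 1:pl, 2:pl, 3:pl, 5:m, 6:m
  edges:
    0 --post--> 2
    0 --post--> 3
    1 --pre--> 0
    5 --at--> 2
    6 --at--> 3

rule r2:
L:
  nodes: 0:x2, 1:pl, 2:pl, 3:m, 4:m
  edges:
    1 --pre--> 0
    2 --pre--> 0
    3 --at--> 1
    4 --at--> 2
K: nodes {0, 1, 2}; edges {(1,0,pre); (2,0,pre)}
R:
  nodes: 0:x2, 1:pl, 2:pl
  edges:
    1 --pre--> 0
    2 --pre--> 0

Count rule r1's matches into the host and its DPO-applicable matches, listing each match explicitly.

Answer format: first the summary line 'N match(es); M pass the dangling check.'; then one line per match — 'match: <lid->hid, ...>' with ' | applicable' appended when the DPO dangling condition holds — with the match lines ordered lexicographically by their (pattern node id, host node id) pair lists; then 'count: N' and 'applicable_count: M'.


6 match(es); 6 pass the dangling check.
match: 0->5, 1->1, 2->2, 3->4, 4->8 | applicable
match: 0->5, 1->1, 2->2, 3->4, 4->9 | applicable
match: 0->5, 1->1, 2->2, 3->4, 4->13 | applicable
match: 0->5, 1->1, 2->4, 3->2, 4->8 | applicable
match: 0->5, 1->1, 2->4, 3->2, 4->9 | applicable
match: 0->5, 1->1, 2->4, 3->2, 4->13 | applicable
count: 6
applicable_count: 6


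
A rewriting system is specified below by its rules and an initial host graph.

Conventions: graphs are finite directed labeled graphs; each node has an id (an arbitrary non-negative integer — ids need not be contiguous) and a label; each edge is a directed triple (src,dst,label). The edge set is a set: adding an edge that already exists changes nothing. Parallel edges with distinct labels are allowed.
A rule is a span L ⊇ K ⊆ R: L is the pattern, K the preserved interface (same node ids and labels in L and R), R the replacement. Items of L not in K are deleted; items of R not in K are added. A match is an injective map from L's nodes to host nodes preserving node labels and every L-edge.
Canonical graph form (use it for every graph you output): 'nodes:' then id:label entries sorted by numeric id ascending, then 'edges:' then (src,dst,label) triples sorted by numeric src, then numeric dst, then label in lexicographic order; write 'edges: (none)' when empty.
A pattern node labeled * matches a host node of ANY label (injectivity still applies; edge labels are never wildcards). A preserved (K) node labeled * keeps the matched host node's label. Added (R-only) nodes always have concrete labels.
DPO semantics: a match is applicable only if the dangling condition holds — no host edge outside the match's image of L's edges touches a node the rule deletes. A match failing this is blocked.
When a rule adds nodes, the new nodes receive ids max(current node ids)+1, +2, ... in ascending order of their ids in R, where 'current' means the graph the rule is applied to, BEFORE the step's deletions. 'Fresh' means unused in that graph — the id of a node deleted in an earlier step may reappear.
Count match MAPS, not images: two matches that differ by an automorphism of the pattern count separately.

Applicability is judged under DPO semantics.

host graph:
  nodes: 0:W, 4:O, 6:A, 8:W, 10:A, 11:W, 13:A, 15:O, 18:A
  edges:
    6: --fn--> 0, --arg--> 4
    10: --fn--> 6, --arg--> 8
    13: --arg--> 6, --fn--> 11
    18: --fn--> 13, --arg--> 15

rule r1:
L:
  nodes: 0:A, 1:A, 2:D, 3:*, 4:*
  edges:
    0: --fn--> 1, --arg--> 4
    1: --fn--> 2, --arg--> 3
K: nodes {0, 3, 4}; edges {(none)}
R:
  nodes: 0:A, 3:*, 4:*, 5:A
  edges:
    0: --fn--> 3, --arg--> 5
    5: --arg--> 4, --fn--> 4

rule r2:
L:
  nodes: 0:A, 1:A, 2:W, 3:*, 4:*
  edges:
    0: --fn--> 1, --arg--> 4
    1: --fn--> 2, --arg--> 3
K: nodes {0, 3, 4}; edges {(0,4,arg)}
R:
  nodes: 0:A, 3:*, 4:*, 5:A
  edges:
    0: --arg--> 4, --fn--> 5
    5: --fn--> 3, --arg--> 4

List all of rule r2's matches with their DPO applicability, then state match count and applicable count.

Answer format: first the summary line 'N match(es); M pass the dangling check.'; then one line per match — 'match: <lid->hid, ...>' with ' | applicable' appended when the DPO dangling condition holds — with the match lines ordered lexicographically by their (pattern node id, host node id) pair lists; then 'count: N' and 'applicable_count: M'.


2 match(es); 1 pass the dangling check.
match: 0->10, 1->6, 2->0, 3->4, 4->8
match: 0->18, 1->13, 2->11, 3->6, 4->15 | applicable
count: 2
applicable_count: 1


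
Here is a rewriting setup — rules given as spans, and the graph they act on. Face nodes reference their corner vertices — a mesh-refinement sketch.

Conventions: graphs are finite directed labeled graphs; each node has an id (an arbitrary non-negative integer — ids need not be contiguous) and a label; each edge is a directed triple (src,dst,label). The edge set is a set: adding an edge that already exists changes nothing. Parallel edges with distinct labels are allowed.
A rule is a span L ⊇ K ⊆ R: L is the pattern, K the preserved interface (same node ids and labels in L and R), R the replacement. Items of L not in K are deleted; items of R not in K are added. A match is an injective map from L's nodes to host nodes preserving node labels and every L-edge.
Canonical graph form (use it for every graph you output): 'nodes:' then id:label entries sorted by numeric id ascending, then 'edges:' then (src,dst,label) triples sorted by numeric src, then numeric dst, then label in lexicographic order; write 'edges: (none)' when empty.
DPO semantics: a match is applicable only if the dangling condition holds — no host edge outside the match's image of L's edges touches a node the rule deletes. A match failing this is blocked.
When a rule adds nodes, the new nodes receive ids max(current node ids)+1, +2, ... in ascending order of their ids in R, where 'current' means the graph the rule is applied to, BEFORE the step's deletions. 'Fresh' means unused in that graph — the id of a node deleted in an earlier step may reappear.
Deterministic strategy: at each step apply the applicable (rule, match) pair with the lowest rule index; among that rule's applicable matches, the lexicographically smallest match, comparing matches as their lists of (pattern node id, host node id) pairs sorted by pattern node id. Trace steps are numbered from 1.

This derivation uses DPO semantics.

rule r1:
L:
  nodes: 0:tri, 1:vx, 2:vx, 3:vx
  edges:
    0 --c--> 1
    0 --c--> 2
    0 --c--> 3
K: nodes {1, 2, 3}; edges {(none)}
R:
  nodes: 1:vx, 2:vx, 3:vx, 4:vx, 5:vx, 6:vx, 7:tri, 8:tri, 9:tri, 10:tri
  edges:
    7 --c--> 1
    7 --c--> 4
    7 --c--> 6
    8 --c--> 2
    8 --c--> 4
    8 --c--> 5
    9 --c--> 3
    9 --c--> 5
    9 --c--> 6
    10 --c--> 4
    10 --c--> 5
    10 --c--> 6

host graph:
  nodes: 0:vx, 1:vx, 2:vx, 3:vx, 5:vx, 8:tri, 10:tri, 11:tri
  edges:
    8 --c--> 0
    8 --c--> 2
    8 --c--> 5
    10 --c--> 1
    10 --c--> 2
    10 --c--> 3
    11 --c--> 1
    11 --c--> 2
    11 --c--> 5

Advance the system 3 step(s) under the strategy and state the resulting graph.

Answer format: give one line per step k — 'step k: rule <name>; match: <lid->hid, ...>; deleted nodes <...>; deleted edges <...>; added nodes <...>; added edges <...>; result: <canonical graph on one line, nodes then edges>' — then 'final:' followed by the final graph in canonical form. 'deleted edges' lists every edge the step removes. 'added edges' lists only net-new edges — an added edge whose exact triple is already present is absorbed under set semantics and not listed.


step 1: rule r1; match: 0->8, 1->0, 2->2, 3->5; deleted nodes 8; deleted edges (8,0,c); (8,2,c); (8,5,c); added nodes 12, 13, 14, 15, 16, 17, 18; added edges (15,0,c); (15,12,c); (15,14,c); (16,2,c); (16,12,c); (16,13,c); (17,5,c); (17,13,c); (17,14,c); (18,12,c); (18,13,c); (18,14,c); result: nodes: 0:vx, 1:vx, 2:vx, 3:vx, 5:vx, 10:tri, 11:tri, 12:vx, 13:vx, 14:vx, 15:tri, 16:tri, 17:tri, 18:tri edges: (10,1,c); (10,2,c); (10,3,c); (11,1,c); (11,2,c); (11,5,c); (15,0,c); (15,12,c); (15,14,c); (16,2,c); (16,12,c); (16,13,c); (17,5,c); (17,13,c); (17,14,c); (18,12,c); (18,13,c); (18,14,c)
step 2: rule r1; match: 0->10, 1->1, 2->2, 3->3; deleted nodes 10; deleted edges (10,1,c); (10,2,c); (10,3,c); added nodes 19, 20, 21, 22, 23, 24, 25; added edges (22,1,c); (22,19,c); (22,21,c); (23,2,c); (23,19,c); (23,20,c); (24,3,c); (24,20,c); (24,21,c); (25,19,c); (25,20,c); (25,21,c); result: nodes: 0:vx, 1:vx, 2:vx, 3:vx, 5:vx, 11:tri, 12:vx, 13:vx, 14:vx, 15:tri, 16:tri, 17:tri, 18:tri, 19:vx, 20:vx, 21:vx, 22:tri, 23:tri, 24:tri, 25:tri edges: (11,1,c); (11,2,c); (11,5,c); (15,0,c); (15,12,c); (15,14,c); (16,2,c); (16,12,c); (16,13,c); (17,5,c); (17,13,c); (17,14,c); (18,12,c); (18,13,c); (18,14,c); (22,1,c); (22,19,c); (22,21,c); (23,2,c); (23,19,c); (23,20,c); (24,3,c); (24,20,c); (24,21,c); (25,19,c); (25,20,c); (25,21,c)
step 3: rule r1; match: 0->11, 1->1, 2->2, 3->5; deleted nodes 11; deleted edges (11,1,c); (11,2,c); (11,5,c); added nodes 26, 27, 28, 29, 30, 31, 32; added edges (29,1,c); (29,26,c); (29,28,c); (30,2,c); (30,26,c); (30,27,c); (31,5,c); (31,27,c); (31,28,c); (32,26,c); (32,27,c); (32,28,c); result: nodes: 0:vx, 1:vx, 2:vx, 3:vx, 5:vx, 12:vx, 13:vx, 14:vx, 15:tri, 16:tri, 17:tri, 18:tri, 19:vx, 20:vx, 21:vx, 22:tri, 23:tri, 24:tri, 25:tri, 26:vx, 27:vx, 28:vx, 29:tri, 30:tri, 31:tri, 32:tri edges: (15,0,c); (15,12,c); (15,14,c); (16,2,c); (16,12,c); (16,13,c); (17,5,c); (17,13,c); (17,14,c); (18,12,c); (18,13,c); (18,14,c); (22,1,c); (22,19,c); (22,21,c); (23,2,c); (23,19,c); (23,20,c); (24,3,c); (24,20,c); (24,21,c); (25,19,c); (25,20,c); (25,21,c); (29,1,c); (29,26,c); (29,28,c); (30,2,c); (30,26,c); (30,27,c); (31,5,c); (31,27,c); (31,28,c); (32,26,c); (32,27,c); (32,28,c)
final:
nodes: 0:vx, 1:vx, 2:vx, 3:vx, 5:vx, 12:vx, 13:vx, 14:vx, 15:tri, 16:tri, 17:tri, 18:tri, 19:vx, 20:vx, 21:vx, 22:tri, 23:tri, 24:tri, 25:tri, 26:vx, 27:vx, 28:vx, 29:tri, 30:tri, 31:tri, 32:tri
edges: (15,0,c); (15,12,c); (15,14,c); (16,2,c); (16,12,c); (16,13,c); (17,5,c); (17,13,c); (17,14,c); (18,12,c); (18,13,c); (18,14,c); (22,1,c); (22,19,c); (22,21,c); (23,2,c); (23,19,c); (23,20,c); (24,3,c); (24,20,c); (24,21,c); (25,19,c); (25,20,c); (25,21,c); (29,1,c); (29,26,c); (29,28,c); (30,2,c); (30,26,c); (30,27,c); (31,5,c); (31,27,c); (31,28,c); (32,26,c); (32,27,c); (32,28,c)
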